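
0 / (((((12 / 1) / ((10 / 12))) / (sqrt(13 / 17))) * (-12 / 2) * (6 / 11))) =0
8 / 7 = 1.14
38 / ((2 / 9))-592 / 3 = -79 / 3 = -26.33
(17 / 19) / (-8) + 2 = 287 / 152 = 1.89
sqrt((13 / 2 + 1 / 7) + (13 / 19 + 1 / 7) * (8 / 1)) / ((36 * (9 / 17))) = 17 * sqrt(938182) / 86184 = 0.19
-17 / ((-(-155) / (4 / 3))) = -68 / 465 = -0.15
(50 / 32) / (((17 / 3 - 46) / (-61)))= 4575 / 1936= 2.36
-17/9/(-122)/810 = 17/889380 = 0.00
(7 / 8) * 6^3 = 189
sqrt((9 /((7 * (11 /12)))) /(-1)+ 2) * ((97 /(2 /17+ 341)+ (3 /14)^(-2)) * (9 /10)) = 76763 * sqrt(3542) /297682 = 15.35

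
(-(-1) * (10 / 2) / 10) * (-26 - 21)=-47 / 2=-23.50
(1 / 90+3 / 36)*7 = 119 / 180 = 0.66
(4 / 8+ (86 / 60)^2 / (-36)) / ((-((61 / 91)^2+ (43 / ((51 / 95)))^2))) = -34344942359 / 497507718765600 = -0.00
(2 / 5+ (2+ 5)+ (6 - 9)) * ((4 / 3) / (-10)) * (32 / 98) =-704 / 3675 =-0.19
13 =13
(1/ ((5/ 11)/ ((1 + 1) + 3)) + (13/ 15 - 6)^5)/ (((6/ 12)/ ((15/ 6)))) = -2698431032/ 151875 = -17767.45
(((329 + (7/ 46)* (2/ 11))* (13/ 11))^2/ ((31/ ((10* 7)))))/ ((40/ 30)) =61482552473160/ 240097759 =256073.00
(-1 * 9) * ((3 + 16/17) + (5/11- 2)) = -4032/187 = -21.56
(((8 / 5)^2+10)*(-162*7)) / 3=-118692 / 25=-4747.68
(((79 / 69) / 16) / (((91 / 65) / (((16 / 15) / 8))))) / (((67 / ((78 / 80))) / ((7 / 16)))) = 1027 / 23669760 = 0.00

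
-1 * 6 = -6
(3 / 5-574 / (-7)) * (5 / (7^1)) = 59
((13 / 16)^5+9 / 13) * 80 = 71319965 / 851968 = 83.71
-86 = -86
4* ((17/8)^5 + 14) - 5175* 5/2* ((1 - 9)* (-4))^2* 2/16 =-1655770.68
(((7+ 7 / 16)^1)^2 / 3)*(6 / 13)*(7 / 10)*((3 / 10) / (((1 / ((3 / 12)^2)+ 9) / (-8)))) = -297381 / 520000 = -0.57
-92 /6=-46 /3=-15.33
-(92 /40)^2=-529 /100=-5.29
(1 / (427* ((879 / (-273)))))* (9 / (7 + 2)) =-13 / 17873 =-0.00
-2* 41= -82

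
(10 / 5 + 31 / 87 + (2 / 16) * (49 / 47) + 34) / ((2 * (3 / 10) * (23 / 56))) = 41774285 / 282141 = 148.06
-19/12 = -1.58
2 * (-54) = -108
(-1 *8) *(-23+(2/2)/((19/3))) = 182.74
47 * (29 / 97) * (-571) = -778273 / 97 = -8023.43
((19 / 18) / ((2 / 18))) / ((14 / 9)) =171 / 28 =6.11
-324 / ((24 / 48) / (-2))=1296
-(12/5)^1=-12/5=-2.40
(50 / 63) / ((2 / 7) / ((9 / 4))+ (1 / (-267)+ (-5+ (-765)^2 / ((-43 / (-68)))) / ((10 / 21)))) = 15308 / 37486017365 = 0.00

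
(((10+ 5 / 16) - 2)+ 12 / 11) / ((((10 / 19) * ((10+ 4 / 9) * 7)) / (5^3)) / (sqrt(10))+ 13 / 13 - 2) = -151230796875 / 15930146672 - 2327716125 * sqrt(10) / 7965073336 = -10.42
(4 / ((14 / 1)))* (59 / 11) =118 / 77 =1.53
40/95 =8/19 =0.42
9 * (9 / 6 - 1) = 9 / 2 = 4.50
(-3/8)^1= -3/8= -0.38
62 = 62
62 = 62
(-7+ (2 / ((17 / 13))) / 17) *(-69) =137793 / 289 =476.79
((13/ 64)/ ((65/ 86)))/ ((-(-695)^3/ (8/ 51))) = 43/ 342416422500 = 0.00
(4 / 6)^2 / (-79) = -4 / 711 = -0.01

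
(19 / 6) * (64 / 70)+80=8704 / 105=82.90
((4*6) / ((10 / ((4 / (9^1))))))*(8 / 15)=128 / 225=0.57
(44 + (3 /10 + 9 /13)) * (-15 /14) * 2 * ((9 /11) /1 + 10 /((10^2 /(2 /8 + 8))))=-12686481 /80080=-158.42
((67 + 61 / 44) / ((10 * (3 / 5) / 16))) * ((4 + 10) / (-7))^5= -64192 / 11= -5835.64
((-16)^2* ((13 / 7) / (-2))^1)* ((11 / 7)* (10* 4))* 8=-5857280 / 49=-119536.33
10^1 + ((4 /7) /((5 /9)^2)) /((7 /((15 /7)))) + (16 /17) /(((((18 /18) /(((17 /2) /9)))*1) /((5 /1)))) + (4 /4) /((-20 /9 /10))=324481 /30870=10.51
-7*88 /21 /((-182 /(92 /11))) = 368 /273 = 1.35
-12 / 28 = -3 / 7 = -0.43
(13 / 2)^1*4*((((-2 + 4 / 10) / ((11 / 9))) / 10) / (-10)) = 468 / 1375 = 0.34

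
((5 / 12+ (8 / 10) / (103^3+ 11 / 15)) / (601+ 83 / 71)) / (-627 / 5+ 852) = 7273481755 / 7637770949814936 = 0.00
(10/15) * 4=8/3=2.67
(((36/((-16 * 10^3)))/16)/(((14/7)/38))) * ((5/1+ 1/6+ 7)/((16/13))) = -54093/2048000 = -0.03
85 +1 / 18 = 85.06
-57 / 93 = -19 / 31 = -0.61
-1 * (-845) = 845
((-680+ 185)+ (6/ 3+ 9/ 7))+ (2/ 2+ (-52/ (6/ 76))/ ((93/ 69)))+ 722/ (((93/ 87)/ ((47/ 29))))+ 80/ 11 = 877333/ 7161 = 122.52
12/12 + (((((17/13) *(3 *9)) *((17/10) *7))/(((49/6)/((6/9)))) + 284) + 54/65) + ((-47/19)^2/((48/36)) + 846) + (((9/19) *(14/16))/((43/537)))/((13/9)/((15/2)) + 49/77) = 81864940466241/69556079320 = 1176.96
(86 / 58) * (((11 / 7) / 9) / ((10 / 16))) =3784 / 9135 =0.41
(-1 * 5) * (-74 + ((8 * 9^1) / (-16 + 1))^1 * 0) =370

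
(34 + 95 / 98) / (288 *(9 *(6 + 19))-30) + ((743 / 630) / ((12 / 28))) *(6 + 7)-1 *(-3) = 2215082801 / 57127140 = 38.77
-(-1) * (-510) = -510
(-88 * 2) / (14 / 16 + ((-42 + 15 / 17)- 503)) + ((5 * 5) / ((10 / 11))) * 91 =369822277 / 147762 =2502.82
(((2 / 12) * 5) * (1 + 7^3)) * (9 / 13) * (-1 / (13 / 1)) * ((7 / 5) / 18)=-602 / 507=-1.19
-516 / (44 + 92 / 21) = -2709 / 254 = -10.67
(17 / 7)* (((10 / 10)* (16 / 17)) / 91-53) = -81975 / 637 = -128.69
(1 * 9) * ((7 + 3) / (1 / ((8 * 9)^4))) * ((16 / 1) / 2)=19349176320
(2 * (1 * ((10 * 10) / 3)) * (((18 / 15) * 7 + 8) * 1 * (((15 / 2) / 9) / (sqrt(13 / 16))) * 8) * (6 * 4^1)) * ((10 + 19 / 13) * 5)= 1563904000 * sqrt(13) / 507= 11121767.38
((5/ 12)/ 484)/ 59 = 0.00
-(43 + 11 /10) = -441 /10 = -44.10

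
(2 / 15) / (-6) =-1 / 45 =-0.02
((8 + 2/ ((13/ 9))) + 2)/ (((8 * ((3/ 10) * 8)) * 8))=185/ 2496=0.07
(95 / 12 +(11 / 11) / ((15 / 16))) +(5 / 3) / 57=30823 / 3420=9.01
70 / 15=4.67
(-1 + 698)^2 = 485809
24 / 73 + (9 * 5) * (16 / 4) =13164 / 73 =180.33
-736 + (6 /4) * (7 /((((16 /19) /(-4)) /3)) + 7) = -7001 /8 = -875.12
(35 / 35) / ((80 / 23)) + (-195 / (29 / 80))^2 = 19468819343 / 67280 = 289370.09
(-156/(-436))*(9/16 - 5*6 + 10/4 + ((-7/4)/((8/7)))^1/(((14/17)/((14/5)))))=-200577/17440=-11.50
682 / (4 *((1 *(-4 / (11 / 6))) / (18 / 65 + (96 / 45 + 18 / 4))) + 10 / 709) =-1433448401 / 2624851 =-546.11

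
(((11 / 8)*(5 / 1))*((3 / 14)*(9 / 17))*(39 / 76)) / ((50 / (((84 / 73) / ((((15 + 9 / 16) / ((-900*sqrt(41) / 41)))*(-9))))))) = 115830*sqrt(41) / 80239337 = 0.01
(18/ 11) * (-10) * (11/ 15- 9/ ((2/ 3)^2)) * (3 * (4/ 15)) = 14052/ 55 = 255.49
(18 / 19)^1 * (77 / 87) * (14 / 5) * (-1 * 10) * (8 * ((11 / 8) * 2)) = -284592 / 551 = -516.50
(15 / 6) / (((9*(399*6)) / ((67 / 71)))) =335 / 3059532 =0.00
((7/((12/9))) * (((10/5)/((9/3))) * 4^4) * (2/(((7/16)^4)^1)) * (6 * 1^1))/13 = 100663296/4459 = 22575.31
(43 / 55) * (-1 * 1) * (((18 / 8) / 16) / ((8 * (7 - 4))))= -0.00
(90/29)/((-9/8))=-2.76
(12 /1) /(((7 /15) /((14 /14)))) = 180 /7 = 25.71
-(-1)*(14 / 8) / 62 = 7 / 248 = 0.03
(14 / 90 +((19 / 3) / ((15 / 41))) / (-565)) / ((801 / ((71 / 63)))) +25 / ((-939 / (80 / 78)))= -0.03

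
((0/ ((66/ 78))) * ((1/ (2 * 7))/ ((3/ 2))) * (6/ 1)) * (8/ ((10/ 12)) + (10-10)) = 0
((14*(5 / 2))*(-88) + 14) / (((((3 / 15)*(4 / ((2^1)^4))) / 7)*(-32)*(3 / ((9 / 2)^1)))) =160965 / 8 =20120.62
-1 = -1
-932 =-932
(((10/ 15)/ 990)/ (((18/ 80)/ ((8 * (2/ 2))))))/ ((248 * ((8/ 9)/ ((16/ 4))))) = 4/ 9207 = 0.00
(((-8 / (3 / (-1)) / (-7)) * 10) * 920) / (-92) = 800 / 21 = 38.10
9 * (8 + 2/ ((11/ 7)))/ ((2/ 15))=625.91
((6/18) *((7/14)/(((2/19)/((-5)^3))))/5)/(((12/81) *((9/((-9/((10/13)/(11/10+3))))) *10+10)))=-455715/13856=-32.89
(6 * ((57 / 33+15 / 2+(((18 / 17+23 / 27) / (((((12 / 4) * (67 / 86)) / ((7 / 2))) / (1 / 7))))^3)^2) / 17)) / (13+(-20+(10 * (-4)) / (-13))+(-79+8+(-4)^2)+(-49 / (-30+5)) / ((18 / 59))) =-81410667038771227006447863837172250 / 1311698907881070266761248857833884357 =-0.06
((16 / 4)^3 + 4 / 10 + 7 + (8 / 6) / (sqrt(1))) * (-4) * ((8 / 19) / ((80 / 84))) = -61096 / 475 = -128.62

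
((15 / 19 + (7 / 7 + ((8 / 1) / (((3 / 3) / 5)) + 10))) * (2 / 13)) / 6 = 328 / 247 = 1.33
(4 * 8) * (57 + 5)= 1984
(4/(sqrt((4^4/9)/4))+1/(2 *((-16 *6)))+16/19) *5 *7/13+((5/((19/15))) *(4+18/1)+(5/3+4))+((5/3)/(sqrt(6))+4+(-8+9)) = 5 *sqrt(6)/18+1640877/15808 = 104.48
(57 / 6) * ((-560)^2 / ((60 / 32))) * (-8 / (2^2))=-3177813.33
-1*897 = -897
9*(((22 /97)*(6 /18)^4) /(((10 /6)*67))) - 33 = -3216983 /97485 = -33.00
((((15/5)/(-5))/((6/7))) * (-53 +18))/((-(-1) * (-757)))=-49/1514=-0.03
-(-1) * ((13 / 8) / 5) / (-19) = -13 / 760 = -0.02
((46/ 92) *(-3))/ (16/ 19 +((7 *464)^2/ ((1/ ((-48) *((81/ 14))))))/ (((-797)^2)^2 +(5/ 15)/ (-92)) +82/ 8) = -4231808087966290/ 31272622379011099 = -0.14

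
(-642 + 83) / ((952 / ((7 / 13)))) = -43 / 136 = -0.32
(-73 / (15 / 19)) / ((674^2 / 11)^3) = -1846097 / 1406211477311048640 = -0.00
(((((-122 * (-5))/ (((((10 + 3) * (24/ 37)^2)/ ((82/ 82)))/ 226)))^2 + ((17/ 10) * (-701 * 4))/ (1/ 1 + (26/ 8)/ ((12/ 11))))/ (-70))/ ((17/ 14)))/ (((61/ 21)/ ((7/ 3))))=-104174660687927340763/ 17352570643200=-6003413.72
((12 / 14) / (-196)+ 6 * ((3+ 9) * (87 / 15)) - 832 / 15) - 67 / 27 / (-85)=570170933 / 1574370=362.16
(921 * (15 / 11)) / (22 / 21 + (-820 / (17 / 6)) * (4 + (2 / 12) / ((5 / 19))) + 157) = -4931955 / 4645223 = -1.06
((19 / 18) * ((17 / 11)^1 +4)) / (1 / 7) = 8113 / 198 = 40.97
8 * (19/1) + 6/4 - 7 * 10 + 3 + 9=191/2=95.50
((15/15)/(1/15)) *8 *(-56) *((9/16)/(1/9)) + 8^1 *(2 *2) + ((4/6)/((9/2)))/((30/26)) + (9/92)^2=-116507672027/3427920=-33987.86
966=966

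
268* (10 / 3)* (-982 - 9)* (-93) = 82332280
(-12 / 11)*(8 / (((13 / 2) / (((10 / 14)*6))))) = -5760 / 1001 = -5.75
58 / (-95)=-58 / 95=-0.61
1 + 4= 5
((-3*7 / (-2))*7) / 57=49 / 38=1.29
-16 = -16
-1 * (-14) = 14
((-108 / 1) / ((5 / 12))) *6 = -7776 / 5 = -1555.20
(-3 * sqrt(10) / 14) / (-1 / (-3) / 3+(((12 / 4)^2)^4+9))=-27 * sqrt(10) / 827834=-0.00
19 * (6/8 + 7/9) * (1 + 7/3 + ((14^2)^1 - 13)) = 584155/108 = 5408.84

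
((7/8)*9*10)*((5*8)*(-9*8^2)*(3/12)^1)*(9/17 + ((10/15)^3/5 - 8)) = 57150240/17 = 3361778.82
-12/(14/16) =-13.71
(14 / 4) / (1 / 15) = 52.50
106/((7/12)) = 1272/7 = 181.71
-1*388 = -388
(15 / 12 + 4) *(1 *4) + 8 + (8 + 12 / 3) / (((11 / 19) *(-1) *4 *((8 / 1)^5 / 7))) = 10452593 / 360448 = 29.00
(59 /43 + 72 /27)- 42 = -4897 /129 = -37.96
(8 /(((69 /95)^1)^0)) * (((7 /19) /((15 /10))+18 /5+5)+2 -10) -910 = -257422 /285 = -903.24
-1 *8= -8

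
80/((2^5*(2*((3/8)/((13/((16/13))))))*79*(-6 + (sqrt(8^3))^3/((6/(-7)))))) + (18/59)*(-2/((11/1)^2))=-18703987725249/3709115443383856- 757120*sqrt(2)/32472295169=-0.01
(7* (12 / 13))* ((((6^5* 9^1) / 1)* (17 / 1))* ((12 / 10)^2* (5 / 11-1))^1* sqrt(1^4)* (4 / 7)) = -3450377.60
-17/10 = -1.70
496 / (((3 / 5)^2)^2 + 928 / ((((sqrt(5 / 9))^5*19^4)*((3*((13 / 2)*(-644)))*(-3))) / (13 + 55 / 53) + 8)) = 202456031203555018282958510000 / 52899801282134562581216901- 8057696086132420000000000*sqrt(5) / 52899801282134562581216901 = 3826.82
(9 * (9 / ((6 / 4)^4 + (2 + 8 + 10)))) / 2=648 / 401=1.62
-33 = -33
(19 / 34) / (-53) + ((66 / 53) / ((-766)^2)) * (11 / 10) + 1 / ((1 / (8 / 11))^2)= 165801856501 / 319843629380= 0.52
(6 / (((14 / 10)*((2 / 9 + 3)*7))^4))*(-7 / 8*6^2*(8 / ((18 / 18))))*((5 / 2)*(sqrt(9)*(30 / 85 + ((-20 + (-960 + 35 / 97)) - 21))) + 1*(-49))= 11.48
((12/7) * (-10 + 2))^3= -884736/343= -2579.41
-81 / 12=-27 / 4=-6.75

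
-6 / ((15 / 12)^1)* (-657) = 15768 / 5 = 3153.60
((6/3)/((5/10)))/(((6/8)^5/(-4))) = -16384/243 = -67.42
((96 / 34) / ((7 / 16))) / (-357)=-256 / 14161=-0.02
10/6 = 5/3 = 1.67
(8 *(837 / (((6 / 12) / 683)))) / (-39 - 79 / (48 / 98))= -219521664 / 4807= -45667.08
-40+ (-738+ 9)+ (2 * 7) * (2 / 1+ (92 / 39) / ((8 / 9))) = -9150 / 13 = -703.85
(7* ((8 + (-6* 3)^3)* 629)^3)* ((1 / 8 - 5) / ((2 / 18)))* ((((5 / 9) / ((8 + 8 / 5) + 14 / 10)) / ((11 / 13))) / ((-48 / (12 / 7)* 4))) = -973607765727845713920 / 121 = -8046345171304510032.40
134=134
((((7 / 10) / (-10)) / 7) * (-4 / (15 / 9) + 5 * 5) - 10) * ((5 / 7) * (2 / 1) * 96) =-245424 / 175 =-1402.42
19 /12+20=259 /12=21.58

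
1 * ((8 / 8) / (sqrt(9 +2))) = sqrt(11) / 11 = 0.30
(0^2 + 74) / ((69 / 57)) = 1406 / 23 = 61.13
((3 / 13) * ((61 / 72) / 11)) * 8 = 61 / 429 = 0.14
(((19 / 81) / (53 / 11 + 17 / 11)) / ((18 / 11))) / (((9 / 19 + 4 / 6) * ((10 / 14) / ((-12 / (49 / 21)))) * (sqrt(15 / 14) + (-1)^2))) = 87362 / 43875 - 43681 * sqrt(210) / 307125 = -0.07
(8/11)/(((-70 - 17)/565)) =-4520/957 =-4.72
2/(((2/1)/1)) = 1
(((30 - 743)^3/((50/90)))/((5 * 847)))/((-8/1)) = 19257.40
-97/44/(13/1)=-97/572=-0.17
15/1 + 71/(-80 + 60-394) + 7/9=6461/414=15.61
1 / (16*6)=1 / 96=0.01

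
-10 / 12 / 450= -1 / 540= -0.00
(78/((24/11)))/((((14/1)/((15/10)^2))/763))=140283/32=4383.84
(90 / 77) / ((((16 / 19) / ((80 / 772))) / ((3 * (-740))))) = -4745250 / 14861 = -319.31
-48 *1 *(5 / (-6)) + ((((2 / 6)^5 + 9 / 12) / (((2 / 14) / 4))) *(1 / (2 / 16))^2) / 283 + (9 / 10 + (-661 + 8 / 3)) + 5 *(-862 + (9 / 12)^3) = -108281990173 / 22006080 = -4920.55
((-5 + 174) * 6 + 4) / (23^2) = 1018 / 529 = 1.92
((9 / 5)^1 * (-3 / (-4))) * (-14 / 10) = -189 / 100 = -1.89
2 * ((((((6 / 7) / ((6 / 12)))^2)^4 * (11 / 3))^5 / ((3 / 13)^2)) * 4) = 1463326293699687198537677866174045508958941085696 / 6366805760909027985741435139224001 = 229836804930383.04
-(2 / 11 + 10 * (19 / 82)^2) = -26579 / 36982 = -0.72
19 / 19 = 1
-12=-12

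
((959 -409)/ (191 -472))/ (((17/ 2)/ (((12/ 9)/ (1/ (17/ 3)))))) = -4400/ 2529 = -1.74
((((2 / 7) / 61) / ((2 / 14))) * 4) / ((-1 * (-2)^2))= -2 / 61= -0.03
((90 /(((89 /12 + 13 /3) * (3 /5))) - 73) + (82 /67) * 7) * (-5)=813495 /3149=258.33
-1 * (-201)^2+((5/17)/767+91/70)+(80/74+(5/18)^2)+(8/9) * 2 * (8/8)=-31572400028587/781557660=-40396.76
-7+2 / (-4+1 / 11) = -323 / 43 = -7.51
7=7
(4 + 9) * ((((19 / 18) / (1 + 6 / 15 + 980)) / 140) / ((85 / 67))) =16549 / 210215880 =0.00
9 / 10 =0.90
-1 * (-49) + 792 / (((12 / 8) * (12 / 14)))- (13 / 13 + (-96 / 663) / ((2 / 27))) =665.95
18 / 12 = 3 / 2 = 1.50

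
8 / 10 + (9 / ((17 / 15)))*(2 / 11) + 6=7708 / 935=8.24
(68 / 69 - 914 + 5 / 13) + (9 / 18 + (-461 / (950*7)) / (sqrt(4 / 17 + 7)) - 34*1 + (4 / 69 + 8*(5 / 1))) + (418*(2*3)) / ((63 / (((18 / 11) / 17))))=-64205201 / 71162 - 461*sqrt(2091) / 817950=-902.27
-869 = -869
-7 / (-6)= 1.17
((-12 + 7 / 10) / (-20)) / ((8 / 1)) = 113 / 1600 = 0.07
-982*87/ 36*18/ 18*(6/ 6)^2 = -14239/ 6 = -2373.17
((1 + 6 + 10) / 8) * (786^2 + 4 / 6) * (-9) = -47261445 / 4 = -11815361.25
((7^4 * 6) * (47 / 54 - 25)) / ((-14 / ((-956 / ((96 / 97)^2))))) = -1005032035679 / 41472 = -24233990.06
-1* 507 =-507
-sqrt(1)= -1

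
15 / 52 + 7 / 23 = 0.59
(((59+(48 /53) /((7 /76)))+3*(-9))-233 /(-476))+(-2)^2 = 1168621 /25228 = 46.32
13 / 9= 1.44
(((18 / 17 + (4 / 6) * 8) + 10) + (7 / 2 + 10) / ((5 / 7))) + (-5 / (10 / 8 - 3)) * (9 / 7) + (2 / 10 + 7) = 1153679 / 24990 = 46.17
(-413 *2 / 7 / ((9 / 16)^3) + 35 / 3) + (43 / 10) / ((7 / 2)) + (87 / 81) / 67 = -1111332281 / 1709505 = -650.09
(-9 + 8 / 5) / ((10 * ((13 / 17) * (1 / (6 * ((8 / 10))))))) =-7548 / 1625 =-4.64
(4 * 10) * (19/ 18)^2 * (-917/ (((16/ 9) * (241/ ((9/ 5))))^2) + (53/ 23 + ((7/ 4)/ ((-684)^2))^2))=267628990466769761279/ 2624364390998661120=101.98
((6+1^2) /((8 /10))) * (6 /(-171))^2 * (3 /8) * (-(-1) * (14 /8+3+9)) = 0.06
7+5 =12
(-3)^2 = 9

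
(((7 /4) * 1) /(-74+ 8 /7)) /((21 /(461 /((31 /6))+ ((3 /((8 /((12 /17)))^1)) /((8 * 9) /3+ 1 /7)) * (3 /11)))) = -81589039 /799429488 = -0.10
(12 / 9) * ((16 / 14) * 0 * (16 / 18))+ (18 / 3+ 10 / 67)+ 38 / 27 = 13670 / 1809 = 7.56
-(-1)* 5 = 5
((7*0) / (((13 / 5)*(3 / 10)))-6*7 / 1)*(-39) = 1638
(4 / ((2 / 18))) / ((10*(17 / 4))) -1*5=-353 / 85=-4.15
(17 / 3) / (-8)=-17 / 24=-0.71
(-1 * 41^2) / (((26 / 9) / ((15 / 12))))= -75645 / 104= -727.36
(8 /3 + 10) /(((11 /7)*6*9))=133 /891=0.15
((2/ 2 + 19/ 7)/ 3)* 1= 26/ 21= 1.24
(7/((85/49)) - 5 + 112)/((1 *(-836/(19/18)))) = -143/1020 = -0.14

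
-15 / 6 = -5 / 2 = -2.50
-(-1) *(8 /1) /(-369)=-0.02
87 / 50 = 1.74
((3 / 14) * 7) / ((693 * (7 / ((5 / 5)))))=1 / 3234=0.00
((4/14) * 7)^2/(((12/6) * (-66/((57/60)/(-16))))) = 19/10560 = 0.00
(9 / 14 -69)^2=915849 / 196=4672.70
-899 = -899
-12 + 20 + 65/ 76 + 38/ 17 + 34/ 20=82627/ 6460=12.79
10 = 10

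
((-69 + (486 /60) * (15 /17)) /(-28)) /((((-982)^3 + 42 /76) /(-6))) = 119871 /8564362018394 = 0.00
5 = 5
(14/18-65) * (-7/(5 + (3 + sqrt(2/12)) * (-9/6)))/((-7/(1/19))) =2312/171 + 1156 * sqrt(6)/171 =30.08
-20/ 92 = -5/ 23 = -0.22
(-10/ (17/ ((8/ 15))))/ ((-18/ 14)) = 112/ 459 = 0.24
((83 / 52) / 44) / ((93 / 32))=166 / 13299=0.01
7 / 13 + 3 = 46 / 13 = 3.54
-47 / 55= -0.85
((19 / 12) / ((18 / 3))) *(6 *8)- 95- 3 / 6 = -497 / 6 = -82.83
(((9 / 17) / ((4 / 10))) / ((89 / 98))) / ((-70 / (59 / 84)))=-177 / 12104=-0.01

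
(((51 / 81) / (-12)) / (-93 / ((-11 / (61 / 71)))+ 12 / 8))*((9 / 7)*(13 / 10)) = -13277 / 1326780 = -0.01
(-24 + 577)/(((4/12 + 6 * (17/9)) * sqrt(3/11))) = 79 * sqrt(33)/5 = 90.76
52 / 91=4 / 7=0.57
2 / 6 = 1 / 3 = 0.33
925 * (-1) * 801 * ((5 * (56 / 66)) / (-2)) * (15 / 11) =259323750 / 121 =2143171.49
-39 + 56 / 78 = -1493 / 39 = -38.28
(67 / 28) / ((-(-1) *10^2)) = 67 / 2800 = 0.02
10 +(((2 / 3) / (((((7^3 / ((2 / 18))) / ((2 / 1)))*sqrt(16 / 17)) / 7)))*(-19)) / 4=10 - 19*sqrt(17) / 5292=9.99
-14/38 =-7/19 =-0.37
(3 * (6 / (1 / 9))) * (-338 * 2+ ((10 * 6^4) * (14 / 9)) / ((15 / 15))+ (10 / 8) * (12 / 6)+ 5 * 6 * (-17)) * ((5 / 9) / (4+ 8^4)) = 341577 / 820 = 416.56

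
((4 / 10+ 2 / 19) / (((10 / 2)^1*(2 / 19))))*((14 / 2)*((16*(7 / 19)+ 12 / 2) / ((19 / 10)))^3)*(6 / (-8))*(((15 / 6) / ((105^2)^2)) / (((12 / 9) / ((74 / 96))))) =-53387189 / 3630765866175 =-0.00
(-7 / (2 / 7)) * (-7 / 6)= 343 / 12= 28.58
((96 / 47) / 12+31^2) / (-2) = -45175 / 94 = -480.59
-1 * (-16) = 16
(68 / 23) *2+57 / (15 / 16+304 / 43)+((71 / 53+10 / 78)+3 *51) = 43868658359 / 261903369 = 167.50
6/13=0.46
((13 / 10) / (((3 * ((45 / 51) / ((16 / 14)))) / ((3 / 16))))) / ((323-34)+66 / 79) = 17459 / 48083700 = 0.00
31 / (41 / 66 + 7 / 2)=1023 / 136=7.52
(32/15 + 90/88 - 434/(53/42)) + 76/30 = -2366293/6996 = -338.24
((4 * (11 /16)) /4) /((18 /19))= 209 /288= 0.73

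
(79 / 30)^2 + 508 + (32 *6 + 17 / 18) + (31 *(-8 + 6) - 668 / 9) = 571.66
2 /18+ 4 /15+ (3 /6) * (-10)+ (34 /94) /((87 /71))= -265399 /61335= -4.33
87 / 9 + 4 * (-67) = -775 / 3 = -258.33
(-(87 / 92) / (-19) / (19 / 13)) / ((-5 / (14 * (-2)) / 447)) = 3538899 / 41515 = 85.24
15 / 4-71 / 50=233 / 100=2.33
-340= -340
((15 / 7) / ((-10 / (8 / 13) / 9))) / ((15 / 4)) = -144 / 455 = -0.32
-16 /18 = -8 /9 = -0.89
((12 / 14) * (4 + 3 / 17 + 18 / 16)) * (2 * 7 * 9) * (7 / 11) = 364.36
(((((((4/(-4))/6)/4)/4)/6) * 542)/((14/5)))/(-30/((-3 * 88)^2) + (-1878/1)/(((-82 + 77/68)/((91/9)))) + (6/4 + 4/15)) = -115588275/81370911566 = -0.00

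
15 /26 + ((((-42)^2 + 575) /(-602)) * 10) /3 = -290525 /23478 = -12.37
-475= -475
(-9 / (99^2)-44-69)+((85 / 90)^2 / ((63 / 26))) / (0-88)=-1116423503 / 9879408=-113.01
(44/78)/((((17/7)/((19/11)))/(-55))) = -14630/663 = -22.07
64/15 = 4.27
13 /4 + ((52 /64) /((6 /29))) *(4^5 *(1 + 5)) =24131.25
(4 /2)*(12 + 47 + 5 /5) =120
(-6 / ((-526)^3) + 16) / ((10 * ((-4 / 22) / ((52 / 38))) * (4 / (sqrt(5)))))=-166488123373 * sqrt(5) / 55301998880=-6.73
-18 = -18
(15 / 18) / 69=0.01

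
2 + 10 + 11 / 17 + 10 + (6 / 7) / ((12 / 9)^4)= 349091 / 15232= 22.92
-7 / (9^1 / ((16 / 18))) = -56 / 81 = -0.69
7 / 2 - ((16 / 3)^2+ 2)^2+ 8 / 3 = -149153 / 162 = -920.70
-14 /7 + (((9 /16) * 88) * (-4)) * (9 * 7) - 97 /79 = -985701 /79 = -12477.23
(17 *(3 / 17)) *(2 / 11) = 6 / 11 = 0.55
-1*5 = -5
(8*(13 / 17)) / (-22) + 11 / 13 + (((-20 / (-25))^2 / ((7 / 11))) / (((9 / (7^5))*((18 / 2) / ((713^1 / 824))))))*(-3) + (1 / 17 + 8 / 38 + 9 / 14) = -24287486473531 / 44958063150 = -540.23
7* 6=42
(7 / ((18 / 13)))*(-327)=-9919 / 6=-1653.17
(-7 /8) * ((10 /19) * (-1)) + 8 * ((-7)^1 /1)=-4221 /76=-55.54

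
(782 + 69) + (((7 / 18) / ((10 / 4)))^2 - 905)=-109301 / 2025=-53.98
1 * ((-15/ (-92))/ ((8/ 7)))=105/ 736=0.14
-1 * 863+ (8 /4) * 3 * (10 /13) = -11159 /13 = -858.38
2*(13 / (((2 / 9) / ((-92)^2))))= 990288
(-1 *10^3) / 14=-500 / 7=-71.43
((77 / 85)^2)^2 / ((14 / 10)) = 5021863 / 10440125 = 0.48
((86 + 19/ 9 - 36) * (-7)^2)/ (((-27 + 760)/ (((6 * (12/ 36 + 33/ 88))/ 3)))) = 390677/ 79164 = 4.94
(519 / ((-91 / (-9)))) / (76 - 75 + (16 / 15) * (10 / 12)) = 42039 / 1547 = 27.17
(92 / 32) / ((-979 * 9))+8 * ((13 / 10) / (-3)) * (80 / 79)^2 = -1564037303 / 439915608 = -3.56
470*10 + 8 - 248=4460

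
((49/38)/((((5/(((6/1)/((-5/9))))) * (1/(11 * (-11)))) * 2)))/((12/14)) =373527/1900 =196.59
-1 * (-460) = 460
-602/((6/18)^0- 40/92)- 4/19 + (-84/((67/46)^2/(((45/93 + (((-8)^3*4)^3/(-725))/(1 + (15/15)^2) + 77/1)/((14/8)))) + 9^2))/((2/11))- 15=-24485622685293170354875/22546797565038950723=-1085.99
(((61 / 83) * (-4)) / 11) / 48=-61 / 10956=-0.01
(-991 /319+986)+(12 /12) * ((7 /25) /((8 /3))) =62715299 /63800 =983.00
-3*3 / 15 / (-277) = 3 / 1385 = 0.00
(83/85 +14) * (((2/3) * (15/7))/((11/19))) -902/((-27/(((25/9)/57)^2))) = 344462453312/9301181967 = 37.03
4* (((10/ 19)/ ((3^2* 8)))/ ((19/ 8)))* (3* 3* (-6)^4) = 51840/ 361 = 143.60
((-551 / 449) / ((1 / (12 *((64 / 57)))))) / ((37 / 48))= -356352 / 16613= -21.45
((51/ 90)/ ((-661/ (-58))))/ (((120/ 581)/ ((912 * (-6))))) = -21768908/ 16525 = -1317.33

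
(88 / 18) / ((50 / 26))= 572 / 225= 2.54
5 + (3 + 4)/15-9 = -53/15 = -3.53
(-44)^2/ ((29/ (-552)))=-1068672/ 29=-36850.76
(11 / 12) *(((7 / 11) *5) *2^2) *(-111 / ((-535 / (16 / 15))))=4144 / 1605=2.58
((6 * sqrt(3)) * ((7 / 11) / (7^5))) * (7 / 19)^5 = 42 * sqrt(3) / 27237089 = 0.00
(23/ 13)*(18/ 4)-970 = -25013/ 26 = -962.04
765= 765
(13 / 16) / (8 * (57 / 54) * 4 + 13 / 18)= 13 / 552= 0.02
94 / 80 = 47 / 40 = 1.18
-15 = -15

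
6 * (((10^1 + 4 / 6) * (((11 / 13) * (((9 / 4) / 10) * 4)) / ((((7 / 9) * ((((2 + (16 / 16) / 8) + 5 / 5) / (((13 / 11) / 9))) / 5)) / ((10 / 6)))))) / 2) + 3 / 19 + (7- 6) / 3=22868 / 1995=11.46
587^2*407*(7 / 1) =981677081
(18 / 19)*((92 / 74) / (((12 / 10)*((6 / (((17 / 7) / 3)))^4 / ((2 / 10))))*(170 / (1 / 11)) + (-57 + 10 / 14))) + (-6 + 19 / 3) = 0.33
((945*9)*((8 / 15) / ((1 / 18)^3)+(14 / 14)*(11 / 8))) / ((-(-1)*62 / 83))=17573189193 / 496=35429816.92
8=8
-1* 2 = -2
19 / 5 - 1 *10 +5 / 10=-57 / 10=-5.70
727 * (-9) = -6543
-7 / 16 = -0.44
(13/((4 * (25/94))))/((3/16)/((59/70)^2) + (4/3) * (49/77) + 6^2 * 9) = 140374806/3734663875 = 0.04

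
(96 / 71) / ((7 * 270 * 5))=16 / 111825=0.00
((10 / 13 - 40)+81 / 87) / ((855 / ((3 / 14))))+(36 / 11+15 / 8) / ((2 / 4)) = 113463479 / 11031020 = 10.29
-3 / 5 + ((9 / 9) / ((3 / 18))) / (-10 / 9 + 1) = -273 / 5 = -54.60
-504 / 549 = -56 / 61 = -0.92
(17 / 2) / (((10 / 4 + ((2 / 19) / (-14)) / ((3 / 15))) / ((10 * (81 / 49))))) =52326 / 917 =57.06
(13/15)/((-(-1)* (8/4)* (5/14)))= 91/75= 1.21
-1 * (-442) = 442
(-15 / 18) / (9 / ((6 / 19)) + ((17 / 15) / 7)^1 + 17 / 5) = -0.03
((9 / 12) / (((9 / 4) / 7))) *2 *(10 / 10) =14 / 3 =4.67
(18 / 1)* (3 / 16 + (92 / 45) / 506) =1517 / 440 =3.45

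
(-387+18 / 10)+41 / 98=-188543 / 490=-384.78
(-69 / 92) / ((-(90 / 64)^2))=256 / 675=0.38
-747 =-747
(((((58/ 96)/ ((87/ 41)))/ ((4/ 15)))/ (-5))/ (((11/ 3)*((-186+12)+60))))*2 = 0.00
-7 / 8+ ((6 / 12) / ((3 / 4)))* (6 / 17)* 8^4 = 130953 / 136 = 962.89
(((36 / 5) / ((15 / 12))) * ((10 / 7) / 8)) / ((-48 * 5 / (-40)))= 6 / 35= 0.17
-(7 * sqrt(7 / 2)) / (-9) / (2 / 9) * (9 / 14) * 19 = 171 * sqrt(14) / 8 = 79.98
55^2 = 3025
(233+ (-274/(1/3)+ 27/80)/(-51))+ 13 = 356471/1360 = 262.11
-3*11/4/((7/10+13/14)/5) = -1925/76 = -25.33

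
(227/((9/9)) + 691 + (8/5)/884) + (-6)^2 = 1054172/1105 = 954.00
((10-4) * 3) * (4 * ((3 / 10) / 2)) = 10.80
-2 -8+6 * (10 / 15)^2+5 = -7 / 3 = -2.33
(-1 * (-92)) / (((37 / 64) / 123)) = 724224 / 37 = 19573.62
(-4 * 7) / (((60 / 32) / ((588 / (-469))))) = 6272 / 335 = 18.72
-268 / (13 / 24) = -6432 / 13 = -494.77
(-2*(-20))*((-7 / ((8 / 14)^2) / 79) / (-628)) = 1715 / 99224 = 0.02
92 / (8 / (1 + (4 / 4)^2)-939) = -92 / 935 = -0.10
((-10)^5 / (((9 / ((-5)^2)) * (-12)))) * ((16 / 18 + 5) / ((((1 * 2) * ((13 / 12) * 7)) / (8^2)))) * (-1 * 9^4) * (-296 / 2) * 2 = 101658240000000 / 91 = 1117123516483.52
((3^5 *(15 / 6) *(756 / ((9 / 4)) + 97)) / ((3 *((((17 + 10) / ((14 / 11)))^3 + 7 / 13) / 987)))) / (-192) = -257262384015 / 5449506512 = -47.21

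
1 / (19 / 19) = 1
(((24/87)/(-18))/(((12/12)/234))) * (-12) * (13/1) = 16224/29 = 559.45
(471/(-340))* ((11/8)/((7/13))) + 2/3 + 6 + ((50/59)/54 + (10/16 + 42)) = 1388234411/30330720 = 45.77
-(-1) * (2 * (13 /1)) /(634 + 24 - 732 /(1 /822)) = -13 /300523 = -0.00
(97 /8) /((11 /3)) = 291 /88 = 3.31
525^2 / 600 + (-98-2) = 2875 / 8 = 359.38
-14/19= -0.74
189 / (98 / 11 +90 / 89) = 185031 / 9712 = 19.05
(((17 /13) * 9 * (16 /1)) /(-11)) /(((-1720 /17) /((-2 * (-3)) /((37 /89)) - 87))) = -2793474 /227513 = -12.28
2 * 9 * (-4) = -72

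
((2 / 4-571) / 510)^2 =1.25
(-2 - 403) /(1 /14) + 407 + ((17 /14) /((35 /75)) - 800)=-593919 /98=-6060.40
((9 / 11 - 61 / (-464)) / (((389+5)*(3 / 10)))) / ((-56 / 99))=-0.01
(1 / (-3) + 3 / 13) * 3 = -4 / 13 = -0.31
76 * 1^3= 76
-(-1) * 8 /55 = 8 /55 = 0.15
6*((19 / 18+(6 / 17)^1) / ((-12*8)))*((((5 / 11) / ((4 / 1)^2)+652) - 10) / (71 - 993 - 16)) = 48701707 / 808270848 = 0.06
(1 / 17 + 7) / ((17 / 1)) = 120 / 289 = 0.42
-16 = -16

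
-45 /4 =-11.25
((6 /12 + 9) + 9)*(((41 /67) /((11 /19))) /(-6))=-28823 /8844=-3.26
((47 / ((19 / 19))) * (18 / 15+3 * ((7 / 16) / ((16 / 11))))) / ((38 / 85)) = 2150109 / 9728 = 221.02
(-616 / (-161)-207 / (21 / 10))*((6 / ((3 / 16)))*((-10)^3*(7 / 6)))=244064000 / 69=3537159.42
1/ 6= 0.17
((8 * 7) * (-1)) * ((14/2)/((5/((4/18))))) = -17.42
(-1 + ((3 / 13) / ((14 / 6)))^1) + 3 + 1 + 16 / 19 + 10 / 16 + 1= 76989 / 13832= 5.57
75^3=421875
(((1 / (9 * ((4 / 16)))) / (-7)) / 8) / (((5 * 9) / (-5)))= 1 / 1134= 0.00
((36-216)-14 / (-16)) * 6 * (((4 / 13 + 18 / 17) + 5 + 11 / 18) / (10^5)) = -39775781 / 530400000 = -0.07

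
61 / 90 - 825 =-74189 / 90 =-824.32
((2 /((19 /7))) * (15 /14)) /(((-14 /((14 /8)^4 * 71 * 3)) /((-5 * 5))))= 27397125 /9728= 2816.32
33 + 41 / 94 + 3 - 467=-40473 / 94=-430.56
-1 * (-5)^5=3125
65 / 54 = 1.20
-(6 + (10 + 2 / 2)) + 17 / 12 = -187 / 12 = -15.58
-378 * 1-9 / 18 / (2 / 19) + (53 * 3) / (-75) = -384.87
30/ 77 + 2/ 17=664/ 1309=0.51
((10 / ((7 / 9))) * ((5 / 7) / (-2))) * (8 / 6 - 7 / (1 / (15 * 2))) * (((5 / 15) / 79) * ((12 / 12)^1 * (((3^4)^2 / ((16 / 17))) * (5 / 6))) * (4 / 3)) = 31314.66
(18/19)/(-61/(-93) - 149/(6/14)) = -837/306584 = -0.00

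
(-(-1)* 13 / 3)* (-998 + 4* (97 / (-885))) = -11487034 / 2655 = -4326.57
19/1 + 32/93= 1799/93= 19.34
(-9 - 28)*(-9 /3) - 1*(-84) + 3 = 198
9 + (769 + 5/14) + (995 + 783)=35789/14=2556.36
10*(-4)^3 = -640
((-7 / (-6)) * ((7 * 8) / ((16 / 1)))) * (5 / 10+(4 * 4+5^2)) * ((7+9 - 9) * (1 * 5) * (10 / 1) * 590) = 209958875 / 6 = 34993145.83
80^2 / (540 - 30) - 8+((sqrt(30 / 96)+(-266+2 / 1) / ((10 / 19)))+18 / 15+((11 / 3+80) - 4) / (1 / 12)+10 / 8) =sqrt(5) / 4+470627 / 1020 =461.96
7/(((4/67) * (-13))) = -469/52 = -9.02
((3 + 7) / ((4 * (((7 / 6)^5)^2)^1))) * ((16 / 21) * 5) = 4031078400 / 1977326743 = 2.04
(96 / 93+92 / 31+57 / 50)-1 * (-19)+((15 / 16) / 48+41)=417021 / 6400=65.16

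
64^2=4096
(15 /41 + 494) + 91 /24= 490187 /984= 498.16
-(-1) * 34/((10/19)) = 323/5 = 64.60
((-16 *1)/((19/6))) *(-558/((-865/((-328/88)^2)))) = -45.28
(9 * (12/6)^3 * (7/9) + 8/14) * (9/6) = 594/7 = 84.86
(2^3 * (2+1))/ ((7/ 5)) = 17.14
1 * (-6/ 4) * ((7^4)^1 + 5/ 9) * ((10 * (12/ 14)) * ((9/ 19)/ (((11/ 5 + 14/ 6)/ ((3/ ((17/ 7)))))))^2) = -62041636125/ 120604324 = -514.42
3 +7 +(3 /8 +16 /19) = 1705 /152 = 11.22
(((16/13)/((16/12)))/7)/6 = 2/91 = 0.02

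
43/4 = 10.75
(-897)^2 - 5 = 804604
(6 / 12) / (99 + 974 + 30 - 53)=1 / 2100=0.00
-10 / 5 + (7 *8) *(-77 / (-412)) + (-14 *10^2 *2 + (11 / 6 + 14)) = -1715383 / 618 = -2775.70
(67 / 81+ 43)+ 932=975.83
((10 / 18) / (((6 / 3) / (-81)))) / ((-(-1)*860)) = -9 / 344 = -0.03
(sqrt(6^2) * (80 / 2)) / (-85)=-48 / 17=-2.82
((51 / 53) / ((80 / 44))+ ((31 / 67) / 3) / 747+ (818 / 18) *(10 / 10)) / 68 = 7317013147 / 10822595760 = 0.68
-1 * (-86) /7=86 /7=12.29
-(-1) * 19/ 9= 19/ 9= 2.11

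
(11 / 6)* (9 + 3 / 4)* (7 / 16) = 1001 / 128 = 7.82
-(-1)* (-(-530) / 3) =530 / 3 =176.67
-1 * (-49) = 49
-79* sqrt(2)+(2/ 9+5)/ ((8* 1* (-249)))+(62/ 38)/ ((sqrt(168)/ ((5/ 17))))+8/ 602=-79* sqrt(2)+57565/ 5396328+155* sqrt(42)/ 27132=-111.68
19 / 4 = 4.75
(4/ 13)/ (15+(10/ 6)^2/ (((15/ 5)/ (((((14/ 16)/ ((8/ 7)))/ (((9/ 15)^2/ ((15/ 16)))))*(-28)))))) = -82944/ 9890855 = -0.01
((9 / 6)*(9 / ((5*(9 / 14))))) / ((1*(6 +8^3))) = 0.01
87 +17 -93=11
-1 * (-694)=694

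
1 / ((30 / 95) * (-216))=-19 / 1296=-0.01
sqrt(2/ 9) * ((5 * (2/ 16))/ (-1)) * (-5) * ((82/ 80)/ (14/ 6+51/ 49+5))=10045 * sqrt(2)/ 78784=0.18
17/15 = 1.13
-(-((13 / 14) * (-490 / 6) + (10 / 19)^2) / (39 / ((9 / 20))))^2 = -1071318361 / 1409551936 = -0.76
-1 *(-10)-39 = -29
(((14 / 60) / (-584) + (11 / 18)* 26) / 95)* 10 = 835099 / 499320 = 1.67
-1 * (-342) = 342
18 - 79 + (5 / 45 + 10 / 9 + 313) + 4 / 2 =2297 / 9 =255.22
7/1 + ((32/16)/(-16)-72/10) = -13/40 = -0.32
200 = 200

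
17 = 17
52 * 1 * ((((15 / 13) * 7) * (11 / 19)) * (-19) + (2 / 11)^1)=-50716 / 11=-4610.55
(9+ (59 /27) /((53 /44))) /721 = 15475 /1031751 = 0.01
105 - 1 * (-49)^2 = -2296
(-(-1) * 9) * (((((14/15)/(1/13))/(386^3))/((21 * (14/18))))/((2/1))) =117/2012935960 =0.00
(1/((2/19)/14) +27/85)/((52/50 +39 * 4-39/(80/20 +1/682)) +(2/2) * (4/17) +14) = 77312570/93672609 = 0.83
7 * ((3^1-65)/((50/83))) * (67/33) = -1206737/825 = -1462.71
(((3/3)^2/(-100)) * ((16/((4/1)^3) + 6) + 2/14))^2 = 32041/7840000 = 0.00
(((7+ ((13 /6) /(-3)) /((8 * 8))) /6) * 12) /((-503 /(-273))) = 732641 /96576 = 7.59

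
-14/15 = -0.93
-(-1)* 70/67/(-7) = -10/67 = -0.15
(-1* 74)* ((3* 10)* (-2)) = 4440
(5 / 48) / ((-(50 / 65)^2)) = -169 / 960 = -0.18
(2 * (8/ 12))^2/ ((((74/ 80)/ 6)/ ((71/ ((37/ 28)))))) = 2544640/ 4107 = 619.59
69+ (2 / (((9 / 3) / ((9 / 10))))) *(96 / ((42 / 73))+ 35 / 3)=6164 / 35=176.11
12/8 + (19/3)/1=47/6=7.83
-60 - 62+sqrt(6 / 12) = -122+sqrt(2) / 2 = -121.29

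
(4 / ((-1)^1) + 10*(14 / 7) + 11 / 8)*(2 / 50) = 139 / 200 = 0.70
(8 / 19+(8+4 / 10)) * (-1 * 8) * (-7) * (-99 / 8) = -580734 / 95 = -6112.99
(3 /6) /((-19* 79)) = -1 /3002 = -0.00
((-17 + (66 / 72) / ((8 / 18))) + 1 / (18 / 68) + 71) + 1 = 8761 / 144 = 60.84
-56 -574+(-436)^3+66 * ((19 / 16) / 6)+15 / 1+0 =-1326119327 / 16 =-82882457.94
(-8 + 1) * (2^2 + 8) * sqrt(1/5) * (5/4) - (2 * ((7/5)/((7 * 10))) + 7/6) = -21 * sqrt(5) - 181/150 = -48.16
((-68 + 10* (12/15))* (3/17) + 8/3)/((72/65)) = -6565/918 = -7.15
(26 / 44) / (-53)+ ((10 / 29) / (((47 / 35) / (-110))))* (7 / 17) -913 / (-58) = 55376349 / 13508693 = 4.10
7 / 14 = 1 / 2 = 0.50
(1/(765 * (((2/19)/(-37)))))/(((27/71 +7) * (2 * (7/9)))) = -49913/1247120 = -0.04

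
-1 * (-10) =10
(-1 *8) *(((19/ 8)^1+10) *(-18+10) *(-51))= -40392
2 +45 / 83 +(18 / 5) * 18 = 27947 / 415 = 67.34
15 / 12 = 5 / 4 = 1.25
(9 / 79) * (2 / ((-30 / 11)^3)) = -1331 / 118500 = -0.01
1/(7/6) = 6/7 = 0.86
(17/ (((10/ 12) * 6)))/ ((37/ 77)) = 1309/ 185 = 7.08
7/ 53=0.13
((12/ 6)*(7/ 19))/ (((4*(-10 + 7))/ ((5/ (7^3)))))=-5/ 5586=-0.00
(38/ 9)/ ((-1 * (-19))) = 0.22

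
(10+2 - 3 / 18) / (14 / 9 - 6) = -213 / 80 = -2.66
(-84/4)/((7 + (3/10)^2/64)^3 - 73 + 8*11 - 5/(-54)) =-148635648000000/2536002690112483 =-0.06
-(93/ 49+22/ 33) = -377/ 147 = -2.56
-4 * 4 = -16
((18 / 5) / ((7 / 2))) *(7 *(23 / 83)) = 828 / 415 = 2.00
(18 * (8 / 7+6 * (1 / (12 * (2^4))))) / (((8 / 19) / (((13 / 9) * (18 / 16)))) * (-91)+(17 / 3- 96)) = -134919 / 727216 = -0.19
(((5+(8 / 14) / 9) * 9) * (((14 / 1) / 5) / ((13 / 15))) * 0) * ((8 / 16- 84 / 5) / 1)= 0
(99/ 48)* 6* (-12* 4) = -594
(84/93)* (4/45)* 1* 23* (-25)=-12880/279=-46.16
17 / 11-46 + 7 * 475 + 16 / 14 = 252690 / 77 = 3281.69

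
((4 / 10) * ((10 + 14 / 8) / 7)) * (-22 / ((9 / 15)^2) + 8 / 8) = -25427 / 630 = -40.36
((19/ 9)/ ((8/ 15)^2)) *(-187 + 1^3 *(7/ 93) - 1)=-8301575/ 5952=-1394.75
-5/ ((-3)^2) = -5/ 9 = -0.56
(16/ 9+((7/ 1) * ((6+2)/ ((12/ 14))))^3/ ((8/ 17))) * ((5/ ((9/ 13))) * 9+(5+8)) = 416008112/ 9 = 46223123.56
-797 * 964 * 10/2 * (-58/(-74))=-111404660/37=-3010936.76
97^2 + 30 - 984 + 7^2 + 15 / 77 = 654823 / 77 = 8504.19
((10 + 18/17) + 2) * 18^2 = 71928/17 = 4231.06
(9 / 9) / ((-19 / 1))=-1 / 19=-0.05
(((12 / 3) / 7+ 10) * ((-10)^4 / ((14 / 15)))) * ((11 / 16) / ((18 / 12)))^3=153896875 / 14112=10905.39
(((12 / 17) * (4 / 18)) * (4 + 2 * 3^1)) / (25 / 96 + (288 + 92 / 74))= 94720 / 17481389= 0.01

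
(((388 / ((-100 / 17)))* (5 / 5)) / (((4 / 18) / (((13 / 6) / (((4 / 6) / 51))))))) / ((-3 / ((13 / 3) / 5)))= 14212731 / 1000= 14212.73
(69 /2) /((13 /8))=21.23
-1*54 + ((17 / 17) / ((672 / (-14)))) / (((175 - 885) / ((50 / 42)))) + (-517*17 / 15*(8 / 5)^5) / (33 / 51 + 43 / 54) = -12774221177870807 / 2963362500000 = -4310.72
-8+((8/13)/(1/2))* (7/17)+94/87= -123298/19227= -6.41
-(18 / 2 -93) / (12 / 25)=175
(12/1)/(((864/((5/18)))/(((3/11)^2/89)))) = 0.00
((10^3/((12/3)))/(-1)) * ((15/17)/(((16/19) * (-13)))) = 35625/1768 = 20.15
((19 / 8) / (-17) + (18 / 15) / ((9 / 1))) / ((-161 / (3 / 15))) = 13 / 1642200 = 0.00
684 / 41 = 16.68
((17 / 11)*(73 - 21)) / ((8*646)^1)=13 / 836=0.02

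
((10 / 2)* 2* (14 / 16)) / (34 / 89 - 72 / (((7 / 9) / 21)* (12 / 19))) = -3115 / 1095632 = -0.00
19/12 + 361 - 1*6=4279/12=356.58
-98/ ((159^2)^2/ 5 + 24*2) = -490/ 639129201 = -0.00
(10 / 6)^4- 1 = 544 / 81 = 6.72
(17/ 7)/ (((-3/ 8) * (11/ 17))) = -2312/ 231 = -10.01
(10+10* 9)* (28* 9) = 25200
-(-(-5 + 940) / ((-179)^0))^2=-874225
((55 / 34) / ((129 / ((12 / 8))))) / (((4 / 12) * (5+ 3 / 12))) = 0.01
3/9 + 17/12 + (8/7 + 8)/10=373/140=2.66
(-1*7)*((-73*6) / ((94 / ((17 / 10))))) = 26061 / 470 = 55.45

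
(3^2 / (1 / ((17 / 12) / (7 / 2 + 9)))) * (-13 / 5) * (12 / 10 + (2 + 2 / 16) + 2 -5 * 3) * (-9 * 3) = -6927687 / 10000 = -692.77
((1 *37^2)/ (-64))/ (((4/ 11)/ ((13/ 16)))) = -195767/ 4096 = -47.79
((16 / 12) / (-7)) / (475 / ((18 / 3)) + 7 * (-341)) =8 / 96929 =0.00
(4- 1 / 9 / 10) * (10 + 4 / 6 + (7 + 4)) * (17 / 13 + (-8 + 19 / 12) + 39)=1898033 / 648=2929.06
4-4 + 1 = 1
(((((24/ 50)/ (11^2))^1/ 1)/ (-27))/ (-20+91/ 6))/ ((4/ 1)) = 2/ 263175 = 0.00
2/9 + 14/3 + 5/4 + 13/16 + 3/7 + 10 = 17.38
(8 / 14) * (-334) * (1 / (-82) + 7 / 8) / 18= -47261 / 5166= -9.15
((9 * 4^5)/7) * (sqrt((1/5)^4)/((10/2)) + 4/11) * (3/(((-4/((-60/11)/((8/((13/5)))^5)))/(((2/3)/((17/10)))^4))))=216835112/1263255125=0.17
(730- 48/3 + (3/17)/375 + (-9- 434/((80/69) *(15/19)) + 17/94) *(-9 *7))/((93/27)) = 223933074669/24769000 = 9040.86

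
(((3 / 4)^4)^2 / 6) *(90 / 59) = 98415 / 3866624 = 0.03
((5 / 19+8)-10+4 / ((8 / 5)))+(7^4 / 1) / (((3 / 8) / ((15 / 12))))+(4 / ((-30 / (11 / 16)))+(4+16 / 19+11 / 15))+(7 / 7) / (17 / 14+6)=614826021 / 76760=8009.72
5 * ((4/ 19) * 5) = 100/ 19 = 5.26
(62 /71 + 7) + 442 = 31941 /71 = 449.87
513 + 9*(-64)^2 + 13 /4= 149521 /4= 37380.25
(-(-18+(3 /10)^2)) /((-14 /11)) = -14.07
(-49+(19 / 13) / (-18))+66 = 3959 / 234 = 16.92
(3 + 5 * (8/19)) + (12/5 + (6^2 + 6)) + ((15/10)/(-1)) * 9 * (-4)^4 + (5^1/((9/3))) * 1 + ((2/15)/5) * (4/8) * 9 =-4851709/1425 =-3404.71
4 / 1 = 4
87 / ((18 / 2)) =29 / 3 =9.67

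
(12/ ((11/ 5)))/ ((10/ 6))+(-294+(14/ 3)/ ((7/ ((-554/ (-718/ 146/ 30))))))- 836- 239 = 3503983/ 3949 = 887.31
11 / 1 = 11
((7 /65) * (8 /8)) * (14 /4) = 49 /130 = 0.38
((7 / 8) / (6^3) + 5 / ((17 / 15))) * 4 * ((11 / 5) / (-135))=-1426909 / 4957200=-0.29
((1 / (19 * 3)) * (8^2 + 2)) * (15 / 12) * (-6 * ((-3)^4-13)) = -11220 / 19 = -590.53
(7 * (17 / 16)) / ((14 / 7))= 3.72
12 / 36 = 1 / 3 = 0.33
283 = 283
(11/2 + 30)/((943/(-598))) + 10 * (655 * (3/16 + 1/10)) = 1860.61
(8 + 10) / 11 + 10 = 128 / 11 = 11.64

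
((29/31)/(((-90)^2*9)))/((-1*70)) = -29/158193000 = -0.00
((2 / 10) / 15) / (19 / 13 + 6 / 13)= 13 / 1875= 0.01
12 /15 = 4 /5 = 0.80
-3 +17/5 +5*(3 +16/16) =102/5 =20.40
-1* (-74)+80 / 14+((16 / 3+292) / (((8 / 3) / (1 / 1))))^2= 350335 / 28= 12511.96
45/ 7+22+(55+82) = 1158/ 7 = 165.43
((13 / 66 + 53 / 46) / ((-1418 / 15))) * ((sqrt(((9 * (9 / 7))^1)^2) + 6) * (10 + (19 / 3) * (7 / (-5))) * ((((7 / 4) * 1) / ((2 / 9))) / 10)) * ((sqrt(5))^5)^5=-9801562500000 * sqrt(5) / 179377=-122183780.73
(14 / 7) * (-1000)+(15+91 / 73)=-1983.75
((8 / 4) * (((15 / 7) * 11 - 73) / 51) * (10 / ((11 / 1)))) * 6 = -13840 / 1309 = -10.57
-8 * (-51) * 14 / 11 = 5712 / 11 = 519.27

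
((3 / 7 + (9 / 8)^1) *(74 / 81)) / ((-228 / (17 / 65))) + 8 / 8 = 11185679 / 11203920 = 1.00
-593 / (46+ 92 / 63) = -37359 / 2990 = -12.49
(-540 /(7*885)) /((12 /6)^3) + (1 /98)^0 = 817 /826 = 0.99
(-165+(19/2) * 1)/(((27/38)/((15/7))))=-29545/63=-468.97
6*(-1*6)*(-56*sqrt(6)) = 2016*sqrt(6) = 4938.17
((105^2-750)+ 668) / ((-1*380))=-10943 / 380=-28.80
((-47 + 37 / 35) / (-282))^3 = 19248832 / 4451411125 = 0.00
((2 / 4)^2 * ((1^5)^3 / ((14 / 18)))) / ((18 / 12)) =3 / 14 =0.21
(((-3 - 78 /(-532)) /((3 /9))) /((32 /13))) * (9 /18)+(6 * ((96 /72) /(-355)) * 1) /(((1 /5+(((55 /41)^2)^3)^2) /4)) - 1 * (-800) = 1859114528859139852339363515883 /2328962787472538389665424512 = 798.26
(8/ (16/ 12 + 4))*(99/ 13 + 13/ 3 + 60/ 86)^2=239.90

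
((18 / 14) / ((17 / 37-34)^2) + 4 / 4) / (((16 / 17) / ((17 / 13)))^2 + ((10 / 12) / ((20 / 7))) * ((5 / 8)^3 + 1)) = 38328049238016 / 33723708922813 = 1.14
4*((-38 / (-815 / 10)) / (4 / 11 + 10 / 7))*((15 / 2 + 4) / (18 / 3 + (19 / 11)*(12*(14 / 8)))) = 64372 / 227385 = 0.28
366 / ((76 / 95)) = 915 / 2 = 457.50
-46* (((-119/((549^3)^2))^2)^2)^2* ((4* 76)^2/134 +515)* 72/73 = -1194447317934213333730544/171643628563437661850500821722013977416816900459817666636377380118105114976762035958340886849246594737662153119230438061029195772322499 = -0.00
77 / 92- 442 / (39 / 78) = -81251 / 92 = -883.16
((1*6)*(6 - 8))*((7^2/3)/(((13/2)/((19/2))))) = -3724/13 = -286.46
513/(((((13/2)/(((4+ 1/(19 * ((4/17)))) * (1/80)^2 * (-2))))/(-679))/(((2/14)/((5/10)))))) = 840699/41600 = 20.21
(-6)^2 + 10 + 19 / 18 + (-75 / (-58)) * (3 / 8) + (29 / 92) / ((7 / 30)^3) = 2383647281 / 32944464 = 72.35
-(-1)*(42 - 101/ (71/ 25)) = 457/ 71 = 6.44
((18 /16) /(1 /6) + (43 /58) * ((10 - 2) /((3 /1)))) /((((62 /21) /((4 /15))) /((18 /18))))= 0.79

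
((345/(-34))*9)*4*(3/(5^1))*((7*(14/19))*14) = -5112072/323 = -15826.85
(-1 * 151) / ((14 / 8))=-604 / 7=-86.29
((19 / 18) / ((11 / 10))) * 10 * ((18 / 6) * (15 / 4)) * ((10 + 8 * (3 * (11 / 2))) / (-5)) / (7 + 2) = -33725 / 99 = -340.66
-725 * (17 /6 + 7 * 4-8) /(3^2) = -99325 /54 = -1839.35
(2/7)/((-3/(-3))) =2/7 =0.29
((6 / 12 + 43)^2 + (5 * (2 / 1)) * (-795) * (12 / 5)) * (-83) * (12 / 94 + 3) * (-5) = -4194154755 / 188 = -22309333.80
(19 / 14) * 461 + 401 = 14373 / 14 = 1026.64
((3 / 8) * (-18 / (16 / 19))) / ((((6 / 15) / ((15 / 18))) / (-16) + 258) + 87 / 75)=-12825 / 414608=-0.03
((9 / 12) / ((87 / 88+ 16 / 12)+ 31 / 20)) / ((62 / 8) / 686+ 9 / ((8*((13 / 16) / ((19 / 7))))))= 35315280 / 687260837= 0.05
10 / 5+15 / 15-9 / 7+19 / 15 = 313 / 105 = 2.98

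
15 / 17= 0.88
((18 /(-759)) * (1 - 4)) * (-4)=-0.28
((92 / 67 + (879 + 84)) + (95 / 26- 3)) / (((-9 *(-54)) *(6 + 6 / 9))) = 560359 / 1881360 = 0.30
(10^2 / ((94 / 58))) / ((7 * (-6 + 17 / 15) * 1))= -43500 / 24017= -1.81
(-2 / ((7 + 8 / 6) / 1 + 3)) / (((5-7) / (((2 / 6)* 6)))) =3 / 17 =0.18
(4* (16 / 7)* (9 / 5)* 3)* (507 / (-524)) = -219024 / 4585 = -47.77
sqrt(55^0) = 1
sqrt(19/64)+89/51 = sqrt(19)/8+89/51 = 2.29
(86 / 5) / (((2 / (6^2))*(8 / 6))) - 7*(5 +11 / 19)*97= -337811 / 95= -3555.91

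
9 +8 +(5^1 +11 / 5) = 121 / 5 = 24.20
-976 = -976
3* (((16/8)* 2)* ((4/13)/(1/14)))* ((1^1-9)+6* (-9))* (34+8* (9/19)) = -29914752/247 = -121112.36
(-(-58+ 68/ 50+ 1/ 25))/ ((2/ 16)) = 2264/ 5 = 452.80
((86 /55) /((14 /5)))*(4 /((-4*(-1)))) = 43 /77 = 0.56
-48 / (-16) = 3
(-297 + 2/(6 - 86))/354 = -11881/14160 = -0.84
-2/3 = -0.67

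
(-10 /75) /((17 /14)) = -28 /255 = -0.11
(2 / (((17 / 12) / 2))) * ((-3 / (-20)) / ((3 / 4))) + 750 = 63798 / 85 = 750.56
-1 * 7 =-7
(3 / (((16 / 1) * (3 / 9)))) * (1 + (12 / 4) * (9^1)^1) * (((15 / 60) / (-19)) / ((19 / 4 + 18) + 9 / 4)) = -63 / 7600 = -0.01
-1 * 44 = -44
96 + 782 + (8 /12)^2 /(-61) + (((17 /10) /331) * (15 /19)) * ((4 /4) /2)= 12125672807 /13810644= 877.99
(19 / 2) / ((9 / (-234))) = -247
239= 239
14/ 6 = 7/ 3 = 2.33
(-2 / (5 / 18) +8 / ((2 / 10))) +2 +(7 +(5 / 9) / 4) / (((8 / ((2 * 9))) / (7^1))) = 11779 / 80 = 147.24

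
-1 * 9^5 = -59049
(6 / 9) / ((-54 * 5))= -1 / 405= -0.00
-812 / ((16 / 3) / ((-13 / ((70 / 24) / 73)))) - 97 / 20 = 990659 / 20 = 49532.95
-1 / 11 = -0.09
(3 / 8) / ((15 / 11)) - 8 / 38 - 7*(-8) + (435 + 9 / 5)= 374577 / 760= 492.86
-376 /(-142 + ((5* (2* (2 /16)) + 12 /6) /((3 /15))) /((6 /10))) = 4512 /1379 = 3.27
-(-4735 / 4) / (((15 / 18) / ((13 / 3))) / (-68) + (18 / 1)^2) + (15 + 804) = 471238183 / 572827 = 822.65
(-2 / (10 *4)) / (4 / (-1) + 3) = 1 / 20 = 0.05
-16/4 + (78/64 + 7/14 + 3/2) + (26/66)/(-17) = -0.80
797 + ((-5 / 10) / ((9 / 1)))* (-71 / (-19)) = 272503 / 342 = 796.79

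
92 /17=5.41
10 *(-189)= -1890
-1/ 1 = -1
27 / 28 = 0.96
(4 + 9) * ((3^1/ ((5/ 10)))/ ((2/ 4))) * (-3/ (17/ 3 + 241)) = -351/ 185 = -1.90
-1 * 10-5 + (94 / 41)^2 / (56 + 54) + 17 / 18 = -23311591 / 1664190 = -14.01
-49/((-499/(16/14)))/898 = 28/224051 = 0.00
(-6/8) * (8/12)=-1/2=-0.50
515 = 515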